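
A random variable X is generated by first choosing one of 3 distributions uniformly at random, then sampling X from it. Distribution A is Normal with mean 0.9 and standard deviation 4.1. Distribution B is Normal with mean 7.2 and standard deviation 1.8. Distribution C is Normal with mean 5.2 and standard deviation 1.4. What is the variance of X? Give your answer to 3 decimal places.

Per component, A: μ=0.9, E[X²]=17.62; B: μ=7.2, E[X²]=55.08; C: μ=5.2, E[X²]=29.
E[X] = 0.333333·0.9 + 0.333333·7.2 + 0.333333·5.2 = 4.43333.
E[X²] = 0.333333·17.62 + 0.333333·55.08 + 0.333333·29 = 33.9.
Var(X) = E[X²] − (E[X])² = 33.9 − 19.6544 = 14.2456.

14.246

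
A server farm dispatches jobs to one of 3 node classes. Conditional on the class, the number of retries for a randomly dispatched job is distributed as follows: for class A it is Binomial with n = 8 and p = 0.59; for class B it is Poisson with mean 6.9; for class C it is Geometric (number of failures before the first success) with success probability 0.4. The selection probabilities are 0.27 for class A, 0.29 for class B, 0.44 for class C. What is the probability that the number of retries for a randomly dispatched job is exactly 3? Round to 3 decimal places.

Conditional on each class, P(X = 3): A: 0.133249; B: 0.0551778; C: 0.0864.
By total probability, P(X = 3) = 0.27·0.133249 + 0.29·0.0551778 + 0.44·0.0864 = 0.0899947.

0.090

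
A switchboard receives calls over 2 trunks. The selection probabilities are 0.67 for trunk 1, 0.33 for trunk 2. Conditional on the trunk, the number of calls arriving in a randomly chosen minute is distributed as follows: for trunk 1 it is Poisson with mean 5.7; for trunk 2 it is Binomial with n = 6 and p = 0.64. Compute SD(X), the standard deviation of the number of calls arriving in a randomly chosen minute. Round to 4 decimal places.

Per component, 1: μ=5.7, E[X²]=38.19; 2: μ=3.84, E[X²]=16.128.
E[X] = 0.67·5.7 + 0.33·3.84 = 5.0862.
E[X²] = 0.67·38.19 + 0.33·16.128 = 30.9095.
Var(X) = E[X²] − (E[X])² = 30.9095 − 25.8694 = 5.04011.
SD(X) = √5.04011 = 2.24502.

2.2450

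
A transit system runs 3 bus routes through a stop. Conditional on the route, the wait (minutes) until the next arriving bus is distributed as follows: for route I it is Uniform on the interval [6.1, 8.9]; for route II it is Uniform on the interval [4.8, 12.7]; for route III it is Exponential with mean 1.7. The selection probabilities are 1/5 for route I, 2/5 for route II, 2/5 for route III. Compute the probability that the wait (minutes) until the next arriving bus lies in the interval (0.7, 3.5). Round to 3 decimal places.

0.214

Conditional on each route, P(0.7 < X < 3.5): I: 0; II: 0; III: 0.534876.
By total probability, P(0.7 < X < 3.5) = 0.2·0 + 0.4·0 + 0.4·0.534876 = 0.21395.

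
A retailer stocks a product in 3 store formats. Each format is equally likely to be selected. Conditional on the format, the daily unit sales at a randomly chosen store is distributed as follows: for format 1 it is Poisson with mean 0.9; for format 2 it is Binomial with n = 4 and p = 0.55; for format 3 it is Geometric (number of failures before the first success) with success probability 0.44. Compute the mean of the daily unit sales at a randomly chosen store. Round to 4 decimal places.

Component means — 1: 0.9; 2: 2.2; 3: 1.27273.
E[X] = 0.333333·0.9 + 0.333333·2.2 + 0.333333·1.27273 = 1.45758.

1.4576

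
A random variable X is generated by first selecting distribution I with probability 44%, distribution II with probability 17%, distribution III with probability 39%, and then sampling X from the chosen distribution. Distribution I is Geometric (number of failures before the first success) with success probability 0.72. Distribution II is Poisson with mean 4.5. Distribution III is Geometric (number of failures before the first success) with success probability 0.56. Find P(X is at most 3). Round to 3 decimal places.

Conditional on each component, P(X ≤ 3): I: 0.993853; II: 0.342296; III: 0.962519.
By total probability, P(X ≤ 3) = 0.44·0.993853 + 0.17·0.342296 + 0.39·0.962519 = 0.870868.

0.871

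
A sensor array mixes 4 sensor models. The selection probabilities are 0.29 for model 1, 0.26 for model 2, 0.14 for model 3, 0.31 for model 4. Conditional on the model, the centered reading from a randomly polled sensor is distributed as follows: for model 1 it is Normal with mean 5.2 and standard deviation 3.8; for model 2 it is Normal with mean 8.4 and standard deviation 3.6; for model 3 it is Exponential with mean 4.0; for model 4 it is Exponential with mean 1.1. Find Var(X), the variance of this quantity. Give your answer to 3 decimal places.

Per component, 1: μ=5.2, E[X²]=41.48; 2: μ=8.4, E[X²]=83.52; 3: μ=4, E[X²]=32; 4: μ=1.1, E[X²]=2.42.
E[X] = 0.29·5.2 + 0.26·8.4 + 0.14·4 + 0.31·1.1 = 4.593.
E[X²] = 0.29·41.48 + 0.26·83.52 + 0.14·32 + 0.31·2.42 = 38.9746.
Var(X) = E[X²] − (E[X])² = 38.9746 − 21.0956 = 17.879.

17.879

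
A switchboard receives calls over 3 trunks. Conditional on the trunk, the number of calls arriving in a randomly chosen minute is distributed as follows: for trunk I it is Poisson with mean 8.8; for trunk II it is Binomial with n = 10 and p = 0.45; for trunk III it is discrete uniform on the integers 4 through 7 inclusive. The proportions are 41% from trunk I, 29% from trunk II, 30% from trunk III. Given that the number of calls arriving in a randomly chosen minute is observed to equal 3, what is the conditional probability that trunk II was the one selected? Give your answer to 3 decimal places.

Likelihoods P(X=3 | ·): I: 0.0171201; II: 0.166478; III: 0.
Posterior ∝ prior × likelihood. Numerator for II: 0.29·0.166478 = 0.0482787.
Normalizing constant: 0.41·0.0171201 + 0.29·0.166478 + 0.3·0 = 0.0552979.
P(II | observation) = 0.0482787 / 0.0552979 = 0.873065.

0.873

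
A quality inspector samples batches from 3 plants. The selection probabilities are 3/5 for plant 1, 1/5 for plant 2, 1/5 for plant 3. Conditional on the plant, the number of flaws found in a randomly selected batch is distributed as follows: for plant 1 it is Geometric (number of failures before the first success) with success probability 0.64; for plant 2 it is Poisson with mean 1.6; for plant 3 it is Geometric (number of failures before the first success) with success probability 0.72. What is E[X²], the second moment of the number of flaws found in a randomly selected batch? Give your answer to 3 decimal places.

1.687

For each component E[X²] = Var + (mean)², giving 1: 1.19531; 2: 4.16; 3: 0.691358.
Overall E[X²] = 0.6·1.19531 + 0.2·4.16 + 0.2·0.691358 = 1.68746.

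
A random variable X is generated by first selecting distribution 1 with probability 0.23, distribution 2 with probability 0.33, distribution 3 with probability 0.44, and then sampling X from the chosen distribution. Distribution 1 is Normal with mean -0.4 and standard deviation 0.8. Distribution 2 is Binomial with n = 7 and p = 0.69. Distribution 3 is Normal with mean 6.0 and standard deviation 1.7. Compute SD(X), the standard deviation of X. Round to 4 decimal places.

Per component, 1: μ=-0.4, E[X²]=0.8; 2: μ=4.83, E[X²]=24.8262; 3: μ=6, E[X²]=38.89.
E[X] = 0.23·-0.4 + 0.33·4.83 + 0.44·6 = 4.1419.
E[X²] = 0.23·0.8 + 0.33·24.8262 + 0.44·38.89 = 25.4882.
Var(X) = E[X²] − (E[X])² = 25.4882 − 17.1553 = 8.33291.
SD(X) = √8.33291 = 2.88668.

2.8867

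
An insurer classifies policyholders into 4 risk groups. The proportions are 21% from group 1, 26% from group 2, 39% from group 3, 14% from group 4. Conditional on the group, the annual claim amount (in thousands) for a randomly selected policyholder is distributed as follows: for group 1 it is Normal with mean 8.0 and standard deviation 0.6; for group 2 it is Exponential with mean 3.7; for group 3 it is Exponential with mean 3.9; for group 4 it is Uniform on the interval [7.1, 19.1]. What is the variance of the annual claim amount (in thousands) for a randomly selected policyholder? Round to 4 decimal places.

22.2396

Per component, 1: μ=8, E[X²]=64.36; 2: μ=3.7, E[X²]=27.38; 3: μ=3.9, E[X²]=30.42; 4: μ=13.1, E[X²]=183.61.
E[X] = 0.21·8 + 0.26·3.7 + 0.39·3.9 + 0.14·13.1 = 5.997.
E[X²] = 0.21·64.36 + 0.26·27.38 + 0.39·30.42 + 0.14·183.61 = 58.2036.
Var(X) = E[X²] − (E[X])² = 58.2036 − 35.964 = 22.2396.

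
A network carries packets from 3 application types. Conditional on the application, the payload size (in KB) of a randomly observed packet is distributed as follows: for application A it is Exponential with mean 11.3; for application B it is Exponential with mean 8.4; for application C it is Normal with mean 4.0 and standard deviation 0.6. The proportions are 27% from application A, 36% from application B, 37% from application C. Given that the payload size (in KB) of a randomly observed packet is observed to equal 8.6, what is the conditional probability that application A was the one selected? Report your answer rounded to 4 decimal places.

Likelihoods f(8.6 | ·): A: 0.0413425; B: 0.0427647; C: 1.14637e-13.
Posterior ∝ prior × likelihood. Numerator for A: 0.27·0.0413425 = 0.0111625.
Normalizing constant: 0.27·0.0413425 + 0.36·0.0427647 + 0.37·1.14637e-13 = 0.0265578.
P(A | observation) = 0.0111625 / 0.0265578 = 0.420309.

0.4203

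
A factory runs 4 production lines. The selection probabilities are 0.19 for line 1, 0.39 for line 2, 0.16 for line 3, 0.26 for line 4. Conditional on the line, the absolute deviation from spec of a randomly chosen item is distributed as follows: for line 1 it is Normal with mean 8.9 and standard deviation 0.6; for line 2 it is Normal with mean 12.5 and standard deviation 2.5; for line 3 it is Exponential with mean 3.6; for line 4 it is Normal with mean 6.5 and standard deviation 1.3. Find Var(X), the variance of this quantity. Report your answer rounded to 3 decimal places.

16.061

Per component, 1: μ=8.9, E[X²]=79.57; 2: μ=12.5, E[X²]=162.5; 3: μ=3.6, E[X²]=25.92; 4: μ=6.5, E[X²]=43.94.
E[X] = 0.19·8.9 + 0.39·12.5 + 0.16·3.6 + 0.26·6.5 = 8.832.
E[X²] = 0.19·79.57 + 0.39·162.5 + 0.16·25.92 + 0.26·43.94 = 94.0649.
Var(X) = E[X²] − (E[X])² = 94.0649 − 78.0042 = 16.0607.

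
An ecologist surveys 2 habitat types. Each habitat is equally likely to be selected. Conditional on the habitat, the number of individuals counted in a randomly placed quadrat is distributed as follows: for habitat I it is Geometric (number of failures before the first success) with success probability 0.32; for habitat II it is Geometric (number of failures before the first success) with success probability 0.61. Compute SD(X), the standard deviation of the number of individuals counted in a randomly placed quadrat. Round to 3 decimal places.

Per component, I: μ=2.125, E[X²]=11.1562; II: μ=0.639344, E[X²]=1.45687.
E[X] = 0.5·2.125 + 0.5·0.639344 = 1.38217.
E[X²] = 0.5·11.1562 + 0.5·1.45687 = 6.30656.
Var(X) = E[X²] − (E[X])² = 6.30656 − 1.9104 = 4.39616.
SD(X) = √4.39616 = 2.0967.

2.097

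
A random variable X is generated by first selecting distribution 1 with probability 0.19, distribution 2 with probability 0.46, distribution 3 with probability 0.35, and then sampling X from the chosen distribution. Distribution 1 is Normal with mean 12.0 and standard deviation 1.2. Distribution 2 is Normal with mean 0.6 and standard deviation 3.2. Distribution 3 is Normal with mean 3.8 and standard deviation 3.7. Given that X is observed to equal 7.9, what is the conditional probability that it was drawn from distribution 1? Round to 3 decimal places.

0.007

Likelihoods f(7.9 | ·): 1: 0.000970144; 2: 0.00924068; 3: 0.0583542.
Posterior ∝ prior × likelihood. Numerator for 1: 0.19·0.000970144 = 0.000184327.
Normalizing constant: 0.19·0.000970144 + 0.46·0.00924068 + 0.35·0.0583542 = 0.024859.
P(1 | observation) = 0.000184327 / 0.024859 = 0.00741491.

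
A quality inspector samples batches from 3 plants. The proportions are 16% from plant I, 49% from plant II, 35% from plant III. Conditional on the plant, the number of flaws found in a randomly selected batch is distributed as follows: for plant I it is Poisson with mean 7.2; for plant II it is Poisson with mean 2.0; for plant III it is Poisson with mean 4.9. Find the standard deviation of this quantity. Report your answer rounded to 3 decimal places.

2.776

Per component, I: μ=7.2, E[X²]=59.04; II: μ=2, E[X²]=6; III: μ=4.9, E[X²]=28.91.
E[X] = 0.16·7.2 + 0.49·2 + 0.35·4.9 = 3.847.
E[X²] = 0.16·59.04 + 0.49·6 + 0.35·28.91 = 22.5049.
Var(X) = E[X²] − (E[X])² = 22.5049 − 14.7994 = 7.70549.
SD(X) = √7.70549 = 2.77588.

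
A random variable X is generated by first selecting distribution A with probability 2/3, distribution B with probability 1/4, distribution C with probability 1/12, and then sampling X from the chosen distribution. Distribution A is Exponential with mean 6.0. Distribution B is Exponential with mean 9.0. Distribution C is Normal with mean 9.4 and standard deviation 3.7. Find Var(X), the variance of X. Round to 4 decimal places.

Per component, A: μ=6, E[X²]=72; B: μ=9, E[X²]=162; C: μ=9.4, E[X²]=102.05.
E[X] = 0.666667·6 + 0.25·9 + 0.0833333·9.4 = 7.03333.
E[X²] = 0.666667·72 + 0.25·162 + 0.0833333·102.05 = 97.0042.
Var(X) = E[X²] − (E[X])² = 97.0042 − 49.4678 = 47.5364.

47.5364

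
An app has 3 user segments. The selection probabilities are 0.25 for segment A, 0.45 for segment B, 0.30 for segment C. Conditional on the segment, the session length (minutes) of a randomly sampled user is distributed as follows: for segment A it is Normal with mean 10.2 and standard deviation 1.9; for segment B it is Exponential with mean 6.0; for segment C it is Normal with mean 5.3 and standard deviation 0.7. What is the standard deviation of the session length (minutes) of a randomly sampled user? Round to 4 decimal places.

Per component, A: μ=10.2, E[X²]=107.65; B: μ=6, E[X²]=72; C: μ=5.3, E[X²]=28.58.
E[X] = 0.25·10.2 + 0.45·6 + 0.3·5.3 = 6.84.
E[X²] = 0.25·107.65 + 0.45·72 + 0.3·28.58 = 67.8865.
Var(X) = E[X²] − (E[X])² = 67.8865 − 46.7856 = 21.1009.
SD(X) = √21.1009 = 4.59357.

4.5936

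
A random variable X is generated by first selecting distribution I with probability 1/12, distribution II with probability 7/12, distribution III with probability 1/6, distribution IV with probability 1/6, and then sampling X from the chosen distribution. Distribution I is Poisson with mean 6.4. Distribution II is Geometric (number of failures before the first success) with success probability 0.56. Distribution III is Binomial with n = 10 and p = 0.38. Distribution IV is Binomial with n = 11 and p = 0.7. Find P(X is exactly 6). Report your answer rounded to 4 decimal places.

0.0532

Conditional on each component, P(X = 6): I: 0.158585; II: 0.00406354; III: 0.0934303; IV: 0.13208.
By total probability, P(X = 6) = 0.0833333·0.158585 + 0.583333·0.00406354 + 0.166667·0.0934303 + 0.166667·0.13208 = 0.0531708.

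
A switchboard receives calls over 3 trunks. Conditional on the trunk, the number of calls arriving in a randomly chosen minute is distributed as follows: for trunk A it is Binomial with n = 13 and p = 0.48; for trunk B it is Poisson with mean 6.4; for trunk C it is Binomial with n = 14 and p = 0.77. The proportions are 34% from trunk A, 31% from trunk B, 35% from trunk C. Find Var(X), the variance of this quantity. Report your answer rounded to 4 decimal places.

Per component, A: μ=6.24, E[X²]=42.1824; B: μ=6.4, E[X²]=47.36; C: μ=10.78, E[X²]=118.688.
E[X] = 0.34·6.24 + 0.31·6.4 + 0.35·10.78 = 7.8786.
E[X²] = 0.34·42.1824 + 0.31·47.36 + 0.35·118.688 = 70.5643.
Var(X) = E[X²] − (E[X])² = 70.5643 − 62.0723 = 8.49201.

8.4920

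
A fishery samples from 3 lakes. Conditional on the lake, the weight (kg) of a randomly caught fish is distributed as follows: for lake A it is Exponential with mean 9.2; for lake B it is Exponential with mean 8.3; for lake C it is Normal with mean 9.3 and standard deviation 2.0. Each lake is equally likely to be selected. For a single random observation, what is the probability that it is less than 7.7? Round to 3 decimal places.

0.461

Conditional on each lake, P(X < 7.7): A: 0.566974; B: 0.604542; C: 0.211855.
By total probability, P(X < 7.7) = 0.333333·0.566974 + 0.333333·0.604542 + 0.333333·0.211855 = 0.461124.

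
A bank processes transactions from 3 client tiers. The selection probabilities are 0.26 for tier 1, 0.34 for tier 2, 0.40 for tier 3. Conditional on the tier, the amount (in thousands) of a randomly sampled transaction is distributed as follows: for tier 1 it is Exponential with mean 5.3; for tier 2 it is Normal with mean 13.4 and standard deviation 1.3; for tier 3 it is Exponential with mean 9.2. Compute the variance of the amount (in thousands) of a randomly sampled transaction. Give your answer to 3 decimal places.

51.515

Per component, 1: μ=5.3, E[X²]=56.18; 2: μ=13.4, E[X²]=181.25; 3: μ=9.2, E[X²]=169.28.
E[X] = 0.26·5.3 + 0.34·13.4 + 0.4·9.2 = 9.614.
E[X²] = 0.26·56.18 + 0.34·181.25 + 0.4·169.28 = 143.944.
Var(X) = E[X²] − (E[X])² = 143.944 − 92.429 = 51.5148.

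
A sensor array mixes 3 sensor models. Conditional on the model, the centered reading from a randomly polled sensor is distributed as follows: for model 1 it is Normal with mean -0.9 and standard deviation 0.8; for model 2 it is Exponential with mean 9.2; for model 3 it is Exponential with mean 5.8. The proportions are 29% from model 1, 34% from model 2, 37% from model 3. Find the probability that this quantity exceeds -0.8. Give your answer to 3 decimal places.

0.841

Conditional on each model, P(X > -0.8): 1: 0.450262; 2: 1; 3: 1.
By total probability, P(X > -0.8) = 0.29·0.450262 + 0.34·1 + 0.37·1 = 0.840576.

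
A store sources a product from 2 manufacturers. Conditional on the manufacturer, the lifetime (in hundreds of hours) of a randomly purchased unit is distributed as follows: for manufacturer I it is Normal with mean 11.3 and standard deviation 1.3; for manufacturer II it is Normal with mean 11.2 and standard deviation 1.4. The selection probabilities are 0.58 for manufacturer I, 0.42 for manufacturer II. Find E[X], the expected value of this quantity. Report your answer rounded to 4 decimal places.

11.2580

Component means — I: 11.3; II: 11.2.
E[X] = 0.58·11.3 + 0.42·11.2 = 11.258.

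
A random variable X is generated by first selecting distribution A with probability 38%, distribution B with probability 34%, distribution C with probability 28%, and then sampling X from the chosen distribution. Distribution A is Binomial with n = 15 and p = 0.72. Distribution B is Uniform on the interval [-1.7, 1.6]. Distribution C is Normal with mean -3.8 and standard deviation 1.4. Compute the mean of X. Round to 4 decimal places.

3.0230

Component means — A: 10.8; B: -0.05; C: -3.8.
E[X] = 0.38·10.8 + 0.34·-0.05 + 0.28·-3.8 = 3.023.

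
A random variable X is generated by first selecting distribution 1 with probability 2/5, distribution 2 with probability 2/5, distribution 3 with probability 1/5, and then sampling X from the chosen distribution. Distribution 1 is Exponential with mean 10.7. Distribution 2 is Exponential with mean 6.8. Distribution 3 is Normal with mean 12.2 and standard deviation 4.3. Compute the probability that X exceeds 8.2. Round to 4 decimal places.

0.4704

Conditional on each component, P(X > 8.2): 1: 0.464704; 2: 0.299428; 3: 0.823875.
By total probability, P(X > 8.2) = 0.4·0.464704 + 0.4·0.299428 + 0.2·0.823875 = 0.470428.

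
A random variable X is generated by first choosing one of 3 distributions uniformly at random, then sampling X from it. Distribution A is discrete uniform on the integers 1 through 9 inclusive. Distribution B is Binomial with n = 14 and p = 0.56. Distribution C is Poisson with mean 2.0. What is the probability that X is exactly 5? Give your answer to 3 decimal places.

0.072

Conditional on each component, P(X = 5): A: 0.111111; B: 0.068152; C: 0.0360894.
By total probability, P(X = 5) = 0.333333·0.111111 + 0.333333·0.068152 + 0.333333·0.0360894 = 0.0717842.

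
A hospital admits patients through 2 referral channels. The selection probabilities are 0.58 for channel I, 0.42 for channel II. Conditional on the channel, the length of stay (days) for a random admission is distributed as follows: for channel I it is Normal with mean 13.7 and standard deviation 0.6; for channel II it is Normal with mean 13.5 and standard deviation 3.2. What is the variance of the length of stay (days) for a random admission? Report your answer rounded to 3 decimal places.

4.519

Per component, I: μ=13.7, E[X²]=188.05; II: μ=13.5, E[X²]=192.49.
E[X] = 0.58·13.7 + 0.42·13.5 = 13.616.
E[X²] = 0.58·188.05 + 0.42·192.49 = 189.915.
Var(X) = E[X²] − (E[X])² = 189.915 − 185.395 = 4.51934.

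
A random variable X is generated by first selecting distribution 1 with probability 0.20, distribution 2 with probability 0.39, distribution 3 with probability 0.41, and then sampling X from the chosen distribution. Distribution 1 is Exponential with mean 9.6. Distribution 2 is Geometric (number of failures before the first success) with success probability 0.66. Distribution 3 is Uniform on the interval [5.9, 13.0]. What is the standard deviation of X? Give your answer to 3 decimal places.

Per component, 1: μ=9.6, E[X²]=184.32; 2: μ=0.515152, E[X²]=1.04591; 3: μ=9.45, E[X²]=93.5033.
E[X] = 0.2·9.6 + 0.39·0.515152 + 0.41·9.45 = 5.99541.
E[X²] = 0.2·184.32 + 0.39·1.04591 + 0.41·93.5033 = 75.6083.
Var(X) = E[X²] − (E[X])² = 75.6083 − 35.9449 = 39.6633.
SD(X) = √39.6633 = 6.29788.

6.298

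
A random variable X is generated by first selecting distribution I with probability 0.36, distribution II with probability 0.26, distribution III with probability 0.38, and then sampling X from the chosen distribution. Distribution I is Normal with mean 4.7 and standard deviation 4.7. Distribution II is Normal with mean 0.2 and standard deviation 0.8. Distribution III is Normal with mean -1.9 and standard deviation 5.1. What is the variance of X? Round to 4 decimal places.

Per component, I: μ=4.7, E[X²]=44.18; II: μ=0.2, E[X²]=0.68; III: μ=-1.9, E[X²]=29.62.
E[X] = 0.36·4.7 + 0.26·0.2 + 0.38·-1.9 = 1.022.
E[X²] = 0.36·44.18 + 0.26·0.68 + 0.38·29.62 = 27.3372.
Var(X) = E[X²] − (E[X])² = 27.3372 − 1.04448 = 26.2927.

26.2927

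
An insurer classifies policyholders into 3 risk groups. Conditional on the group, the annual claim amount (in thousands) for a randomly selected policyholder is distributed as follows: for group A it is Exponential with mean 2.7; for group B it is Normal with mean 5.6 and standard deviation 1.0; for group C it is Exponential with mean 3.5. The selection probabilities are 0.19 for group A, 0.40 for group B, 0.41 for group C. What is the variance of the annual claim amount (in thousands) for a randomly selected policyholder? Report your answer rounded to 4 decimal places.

Per component, A: μ=2.7, E[X²]=14.58; B: μ=5.6, E[X²]=32.36; C: μ=3.5, E[X²]=24.5.
E[X] = 0.19·2.7 + 0.4·5.6 + 0.41·3.5 = 4.188.
E[X²] = 0.19·14.58 + 0.4·32.36 + 0.41·24.5 = 25.7592.
Var(X) = E[X²] − (E[X])² = 25.7592 − 17.5393 = 8.21986.

8.2199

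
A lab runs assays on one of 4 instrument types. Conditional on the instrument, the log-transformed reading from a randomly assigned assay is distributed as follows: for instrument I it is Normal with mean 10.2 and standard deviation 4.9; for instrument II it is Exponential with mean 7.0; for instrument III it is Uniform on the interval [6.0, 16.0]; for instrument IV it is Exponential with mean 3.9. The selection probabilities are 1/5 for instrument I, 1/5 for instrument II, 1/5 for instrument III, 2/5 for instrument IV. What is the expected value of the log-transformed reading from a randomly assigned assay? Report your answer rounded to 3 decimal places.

7.200

Component means — I: 10.2; II: 7; III: 11; IV: 3.9.
E[X] = 0.2·10.2 + 0.2·7 + 0.2·11 + 0.4·3.9 = 7.2.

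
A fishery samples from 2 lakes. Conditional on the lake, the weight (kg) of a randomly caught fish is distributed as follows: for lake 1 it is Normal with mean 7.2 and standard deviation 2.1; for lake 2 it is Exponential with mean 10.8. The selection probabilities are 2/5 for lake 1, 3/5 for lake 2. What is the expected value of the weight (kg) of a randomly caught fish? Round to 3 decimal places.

Component means — 1: 7.2; 2: 10.8.
E[X] = 0.4·7.2 + 0.6·10.8 = 9.36.

9.360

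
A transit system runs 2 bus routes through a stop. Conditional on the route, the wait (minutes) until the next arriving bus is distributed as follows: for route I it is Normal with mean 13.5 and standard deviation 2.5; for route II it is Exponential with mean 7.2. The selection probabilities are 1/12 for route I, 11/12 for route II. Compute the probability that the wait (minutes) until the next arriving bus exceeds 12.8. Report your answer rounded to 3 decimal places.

Conditional on each route, P(X > 12.8): I: 0.610261; II: 0.169013.
By total probability, P(X > 12.8) = 0.0833333·0.610261 + 0.916667·0.169013 = 0.205784.

0.206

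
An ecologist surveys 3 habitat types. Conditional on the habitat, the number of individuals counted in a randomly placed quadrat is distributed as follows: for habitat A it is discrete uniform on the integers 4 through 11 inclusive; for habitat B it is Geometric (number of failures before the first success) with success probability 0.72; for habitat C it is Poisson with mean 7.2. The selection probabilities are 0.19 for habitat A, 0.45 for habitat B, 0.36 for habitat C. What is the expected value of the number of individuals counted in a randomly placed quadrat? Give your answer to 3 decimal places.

4.192

Component means — A: 7.5; B: 0.388889; C: 7.2.
E[X] = 0.19·7.5 + 0.45·0.388889 + 0.36·7.2 = 4.192.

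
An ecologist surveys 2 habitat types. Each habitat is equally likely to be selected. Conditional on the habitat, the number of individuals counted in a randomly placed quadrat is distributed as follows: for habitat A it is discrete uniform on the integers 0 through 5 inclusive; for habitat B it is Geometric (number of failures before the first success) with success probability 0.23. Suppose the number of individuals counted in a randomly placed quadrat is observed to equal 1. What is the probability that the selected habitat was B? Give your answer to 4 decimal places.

0.5152

Likelihoods P(X=1 | ·): A: 0.166667; B: 0.1771.
Posterior ∝ prior × likelihood. Numerator for B: 0.5·0.1771 = 0.08855.
Normalizing constant: 0.5·0.166667 + 0.5·0.1771 = 0.171883.
P(B | observation) = 0.08855 / 0.171883 = 0.515175.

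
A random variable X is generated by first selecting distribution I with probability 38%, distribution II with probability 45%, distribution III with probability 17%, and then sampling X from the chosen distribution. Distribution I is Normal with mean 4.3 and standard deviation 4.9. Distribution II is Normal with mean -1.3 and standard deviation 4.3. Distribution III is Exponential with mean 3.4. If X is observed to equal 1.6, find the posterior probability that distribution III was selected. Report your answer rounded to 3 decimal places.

Likelihoods f(1.6 | ·): I: 0.0699492; II: 0.0739051; III: 0.183716.
Posterior ∝ prior × likelihood. Numerator for III: 0.17·0.183716 = 0.0312317.
Normalizing constant: 0.38·0.0699492 + 0.45·0.0739051 + 0.17·0.183716 = 0.0910697.
P(III | observation) = 0.0312317 / 0.0910697 = 0.342943.

0.343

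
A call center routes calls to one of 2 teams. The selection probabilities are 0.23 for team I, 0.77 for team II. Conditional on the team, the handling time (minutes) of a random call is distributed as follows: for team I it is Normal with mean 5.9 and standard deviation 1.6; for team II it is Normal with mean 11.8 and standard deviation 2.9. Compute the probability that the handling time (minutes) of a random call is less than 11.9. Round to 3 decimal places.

0.626

Conditional on each team, P(X < 11.9): I: 0.999912; II: 0.513754.
By total probability, P(X < 11.9) = 0.23·0.999912 + 0.77·0.513754 = 0.62557.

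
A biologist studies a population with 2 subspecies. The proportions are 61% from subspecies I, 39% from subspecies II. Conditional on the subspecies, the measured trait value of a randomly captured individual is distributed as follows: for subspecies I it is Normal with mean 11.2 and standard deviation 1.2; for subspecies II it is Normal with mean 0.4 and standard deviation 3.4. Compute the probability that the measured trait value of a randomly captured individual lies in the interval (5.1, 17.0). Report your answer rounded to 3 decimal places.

0.643

Conditional on each subspecies, P(5.1 < X < 17.0): I: 0.999999; II: 0.0834312.
By total probability, P(5.1 < X < 17.0) = 0.61·0.999999 + 0.39·0.0834312 = 0.642538.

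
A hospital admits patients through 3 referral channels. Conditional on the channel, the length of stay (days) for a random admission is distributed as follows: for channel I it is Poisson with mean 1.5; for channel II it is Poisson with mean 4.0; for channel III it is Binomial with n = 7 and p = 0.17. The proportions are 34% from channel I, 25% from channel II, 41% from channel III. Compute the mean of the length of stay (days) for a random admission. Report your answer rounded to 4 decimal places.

Component means — I: 1.5; II: 4; III: 1.19.
E[X] = 0.34·1.5 + 0.25·4 + 0.41·1.19 = 1.9979.

1.9979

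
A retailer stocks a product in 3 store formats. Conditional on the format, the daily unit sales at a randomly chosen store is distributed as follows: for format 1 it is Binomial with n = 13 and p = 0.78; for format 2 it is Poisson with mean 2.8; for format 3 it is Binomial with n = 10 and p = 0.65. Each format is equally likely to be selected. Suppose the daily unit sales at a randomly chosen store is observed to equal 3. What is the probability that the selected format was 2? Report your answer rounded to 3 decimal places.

Likelihoods P(X=3 | ·): 1: 3.60476e-05; 2: 0.222484; 3: 0.021203.
Posterior ∝ prior × likelihood. Numerator for 2: 0.333333·0.222484 = 0.0741612.
Normalizing constant: 0.333333·3.60476e-05 + 0.333333·0.222484 + 0.333333·0.021203 = 0.0812409.
P(2 | observation) = 0.0741612 / 0.0812409 = 0.912856.

0.913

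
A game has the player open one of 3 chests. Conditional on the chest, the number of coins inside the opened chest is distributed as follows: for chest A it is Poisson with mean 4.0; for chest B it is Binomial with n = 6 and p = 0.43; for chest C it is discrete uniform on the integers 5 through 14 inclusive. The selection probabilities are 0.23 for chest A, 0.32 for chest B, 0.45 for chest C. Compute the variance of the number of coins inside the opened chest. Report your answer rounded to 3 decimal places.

15.278

Per component, A: μ=4, E[X²]=20; B: μ=2.58, E[X²]=8.127; C: μ=9.5, E[X²]=98.5.
E[X] = 0.23·4 + 0.32·2.58 + 0.45·9.5 = 6.0206.
E[X²] = 0.23·20 + 0.32·8.127 + 0.45·98.5 = 51.5256.
Var(X) = E[X²] − (E[X])² = 51.5256 − 36.2476 = 15.278.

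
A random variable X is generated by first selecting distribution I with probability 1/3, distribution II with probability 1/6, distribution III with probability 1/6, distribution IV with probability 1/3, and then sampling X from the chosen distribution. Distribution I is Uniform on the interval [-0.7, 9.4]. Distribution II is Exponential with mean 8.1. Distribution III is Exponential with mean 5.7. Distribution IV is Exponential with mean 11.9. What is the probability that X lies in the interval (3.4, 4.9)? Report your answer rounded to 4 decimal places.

0.1189

Conditional on each component, P(3.4 < X < 4.9): I: 0.148515; II: 0.111101; III: 0.12743; IV: 0.0889972.
By total probability, P(3.4 < X < 4.9) = 0.333333·0.148515 + 0.166667·0.111101 + 0.166667·0.12743 + 0.333333·0.0889972 = 0.118926.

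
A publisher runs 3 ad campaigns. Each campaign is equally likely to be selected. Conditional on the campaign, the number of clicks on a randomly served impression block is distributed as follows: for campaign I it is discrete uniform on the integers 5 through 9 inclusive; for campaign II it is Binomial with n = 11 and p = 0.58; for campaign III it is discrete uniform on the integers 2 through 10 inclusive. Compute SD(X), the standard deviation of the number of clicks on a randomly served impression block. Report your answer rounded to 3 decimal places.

Per component, I: μ=7, E[X²]=51; II: μ=6.38, E[X²]=43.384; III: μ=6, E[X²]=42.6667.
E[X] = 0.333333·7 + 0.333333·6.38 + 0.333333·6 = 6.46.
E[X²] = 0.333333·51 + 0.333333·43.384 + 0.333333·42.6667 = 45.6836.
Var(X) = E[X²] − (E[X])² = 45.6836 − 41.7316 = 3.95196.
SD(X) = √3.95196 = 1.98795.

1.988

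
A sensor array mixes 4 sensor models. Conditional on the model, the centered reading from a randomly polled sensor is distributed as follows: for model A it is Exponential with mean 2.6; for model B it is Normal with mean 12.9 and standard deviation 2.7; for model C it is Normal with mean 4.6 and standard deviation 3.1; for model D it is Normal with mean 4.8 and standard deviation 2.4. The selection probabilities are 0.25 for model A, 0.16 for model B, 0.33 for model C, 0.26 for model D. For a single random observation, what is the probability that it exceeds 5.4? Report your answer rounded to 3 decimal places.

Conditional on each model, P(X > 5.4): A: 0.125315; B: 0.997263; C: 0.398179; D: 0.401294.
By total probability, P(X > 5.4) = 0.25·0.125315 + 0.16·0.997263 + 0.33·0.398179 + 0.26·0.401294 = 0.426626.

0.427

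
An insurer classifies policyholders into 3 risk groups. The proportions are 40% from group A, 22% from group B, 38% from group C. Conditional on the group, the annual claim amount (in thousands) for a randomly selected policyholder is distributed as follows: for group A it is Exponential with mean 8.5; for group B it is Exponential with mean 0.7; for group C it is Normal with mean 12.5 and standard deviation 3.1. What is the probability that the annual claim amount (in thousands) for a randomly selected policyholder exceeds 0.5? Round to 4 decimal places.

0.8648

Conditional on each group, P(X > 0.5): A: 0.942873; B: 0.489542; C: 0.999946.
By total probability, P(X > 0.5) = 0.4·0.942873 + 0.22·0.489542 + 0.38·0.999946 = 0.864828.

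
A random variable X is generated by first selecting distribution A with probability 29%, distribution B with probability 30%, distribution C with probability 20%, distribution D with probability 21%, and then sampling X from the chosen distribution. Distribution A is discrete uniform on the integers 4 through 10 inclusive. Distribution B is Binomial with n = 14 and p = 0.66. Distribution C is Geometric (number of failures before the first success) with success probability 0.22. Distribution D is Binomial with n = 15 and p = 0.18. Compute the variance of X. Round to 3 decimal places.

Per component, A: μ=7, E[X²]=53; B: μ=9.24, E[X²]=88.5192; C: μ=3.54545, E[X²]=28.686; D: μ=2.7, E[X²]=9.504.
E[X] = 0.29·7 + 0.3·9.24 + 0.2·3.54545 + 0.21·2.7 = 6.07809.
E[X²] = 0.29·53 + 0.3·88.5192 + 0.2·28.686 + 0.21·9.504 = 49.6588.
Var(X) = E[X²] − (E[X])² = 49.6588 − 36.9432 = 12.7156.

12.716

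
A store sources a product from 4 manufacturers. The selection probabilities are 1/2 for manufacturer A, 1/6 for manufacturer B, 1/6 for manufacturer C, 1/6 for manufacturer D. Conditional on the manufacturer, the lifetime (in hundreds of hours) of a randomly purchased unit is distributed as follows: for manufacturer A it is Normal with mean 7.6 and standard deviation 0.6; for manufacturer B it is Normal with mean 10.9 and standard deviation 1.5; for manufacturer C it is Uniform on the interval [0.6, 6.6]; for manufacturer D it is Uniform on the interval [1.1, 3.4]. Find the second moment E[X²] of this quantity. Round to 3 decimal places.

For each component E[X²] = Var + (mean)², giving A: 58.12; B: 121.06; C: 15.96; D: 5.50333.
Overall E[X²] = 0.5·58.12 + 0.166667·121.06 + 0.166667·15.96 + 0.166667·5.50333 = 52.8139.

52.814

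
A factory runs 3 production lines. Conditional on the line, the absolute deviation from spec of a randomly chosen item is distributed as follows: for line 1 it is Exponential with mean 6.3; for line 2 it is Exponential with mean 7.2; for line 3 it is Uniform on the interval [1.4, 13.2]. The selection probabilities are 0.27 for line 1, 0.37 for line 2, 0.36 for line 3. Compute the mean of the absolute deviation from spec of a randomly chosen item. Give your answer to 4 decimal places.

6.9930

Component means — 1: 6.3; 2: 7.2; 3: 7.3.
E[X] = 0.27·6.3 + 0.37·7.2 + 0.36·7.3 = 6.993.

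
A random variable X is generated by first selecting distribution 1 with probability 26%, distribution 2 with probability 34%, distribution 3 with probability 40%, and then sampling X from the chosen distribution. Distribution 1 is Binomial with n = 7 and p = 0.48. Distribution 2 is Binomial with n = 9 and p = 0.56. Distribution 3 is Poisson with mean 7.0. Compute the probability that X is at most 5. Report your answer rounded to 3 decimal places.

0.576

Conditional on each component, P(X ≤ 5): 1: 0.94961; 2: 0.615231; 3: 0.300708.
By total probability, P(X ≤ 5) = 0.26·0.94961 + 0.34·0.615231 + 0.4·0.300708 = 0.57636.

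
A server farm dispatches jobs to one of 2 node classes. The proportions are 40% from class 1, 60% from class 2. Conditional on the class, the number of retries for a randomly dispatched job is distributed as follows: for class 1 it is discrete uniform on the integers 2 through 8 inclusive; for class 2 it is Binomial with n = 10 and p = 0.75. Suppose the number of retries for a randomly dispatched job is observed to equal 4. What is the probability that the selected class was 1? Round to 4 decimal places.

0.8545

Likelihoods P(X=4 | ·): 1: 0.142857; 2: 0.016222.
Posterior ∝ prior × likelihood. Numerator for 1: 0.4·0.142857 = 0.0571429.
Normalizing constant: 0.4·0.142857 + 0.6·0.016222 = 0.0668761.
P(1 | observation) = 0.0571429 / 0.0668761 = 0.854459.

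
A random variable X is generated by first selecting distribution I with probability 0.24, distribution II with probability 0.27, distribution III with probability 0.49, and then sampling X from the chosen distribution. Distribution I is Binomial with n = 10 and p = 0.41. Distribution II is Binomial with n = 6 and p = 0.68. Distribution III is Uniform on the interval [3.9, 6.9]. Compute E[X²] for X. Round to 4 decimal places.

For each component E[X²] = Var + (mean)², giving I: 19.229; II: 17.952; III: 29.91.
Overall E[X²] = 0.24·19.229 + 0.27·17.952 + 0.49·29.91 = 24.1179.

24.1179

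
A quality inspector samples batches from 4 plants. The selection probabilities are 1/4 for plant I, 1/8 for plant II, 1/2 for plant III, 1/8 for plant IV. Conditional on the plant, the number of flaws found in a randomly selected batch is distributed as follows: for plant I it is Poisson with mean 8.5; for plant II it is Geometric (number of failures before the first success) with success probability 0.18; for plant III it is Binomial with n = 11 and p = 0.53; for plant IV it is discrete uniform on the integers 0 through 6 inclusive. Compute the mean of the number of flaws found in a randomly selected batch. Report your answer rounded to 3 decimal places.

Component means — I: 8.5; II: 4.55556; III: 5.83; IV: 3.
E[X] = 0.25·8.5 + 0.125·4.55556 + 0.5·5.83 + 0.125·3 = 5.98444.

5.984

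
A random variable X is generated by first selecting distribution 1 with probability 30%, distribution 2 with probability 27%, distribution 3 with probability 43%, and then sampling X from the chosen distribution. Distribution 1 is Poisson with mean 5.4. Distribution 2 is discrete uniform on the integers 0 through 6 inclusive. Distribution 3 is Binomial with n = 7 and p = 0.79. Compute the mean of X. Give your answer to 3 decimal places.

4.808

Component means — 1: 5.4; 2: 3; 3: 5.53.
E[X] = 0.3·5.4 + 0.27·3 + 0.43·5.53 = 4.8079.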